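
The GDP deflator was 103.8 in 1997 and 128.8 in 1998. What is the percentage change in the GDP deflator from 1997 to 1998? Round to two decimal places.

Change = (128.8 − 103.8) / 103.8 × 100
       = 25.0 / 103.8 × 100 = 24.0848%

24.08%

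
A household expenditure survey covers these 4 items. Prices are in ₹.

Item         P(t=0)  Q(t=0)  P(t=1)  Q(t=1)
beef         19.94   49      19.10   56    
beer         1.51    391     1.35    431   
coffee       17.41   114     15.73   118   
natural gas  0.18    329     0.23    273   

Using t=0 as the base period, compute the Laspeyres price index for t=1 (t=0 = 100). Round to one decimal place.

Laspeyres price index uses base-period quantities as weights.
ΣP(t=1)·Q(t=0) = 19.10×49 + 1.35×391 + 15.73×114 + 0.23×329 = 935.9 + 527.85 + 1793.22 + 75.67 = 3332.64
ΣP(t=0)·Q(t=0) = 19.94×49 + 1.51×391 + 17.41×114 + 0.18×329 = 977.06 + 590.41 + 1984.74 + 59.22 = 3611.43
Index = 3332.64 / 3611.43 × 100 = 92.2803

92.3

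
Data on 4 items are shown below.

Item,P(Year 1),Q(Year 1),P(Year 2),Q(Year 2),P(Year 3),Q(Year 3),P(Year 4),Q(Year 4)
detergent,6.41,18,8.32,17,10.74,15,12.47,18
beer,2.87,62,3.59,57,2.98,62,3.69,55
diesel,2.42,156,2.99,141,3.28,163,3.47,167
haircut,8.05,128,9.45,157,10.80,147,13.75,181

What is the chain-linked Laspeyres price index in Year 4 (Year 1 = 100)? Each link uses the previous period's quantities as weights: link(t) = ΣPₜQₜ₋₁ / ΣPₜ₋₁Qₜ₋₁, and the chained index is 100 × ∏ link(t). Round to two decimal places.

Link Year 1→Year 2:
ΣP(Year 2)Q(Year 1) = 8.32×18 + 3.59×62 + 2.99×156 + 9.45×128 = 149.76 + 222.58 + 466.44 + 1209.6 = 2048.38
ΣP(Year 1)Q(Year 1) = 6.41×18 + 2.87×62 + 2.42×156 + 8.05×128 = 115.38 + 177.94 + 377.52 + 1030.4 = 1701.24
link = 2048.38/1701.24 = 1.204051
Link Year 2→Year 3:
ΣP(Year 3)Q(Year 2) = 10.74×17 + 2.98×57 + 3.28×141 + 10.80×157 = 182.58 + 169.86 + 462.48 + 1695.6 = 2510.52
ΣP(Year 2)Q(Year 2) = 8.32×17 + 3.59×57 + 2.99×141 + 9.45×157 = 141.44 + 204.63 + 421.59 + 1483.65 = 2251.31
link = 2510.52/2251.31 = 1.115137
Link Year 3→Year 4:
ΣP(Year 4)Q(Year 3) = 12.47×15 + 3.69×62 + 3.47×163 + 13.75×147 = 187.05 + 228.78 + 565.61 + 2021.25 = 3002.69
ΣP(Year 3)Q(Year 3) = 10.74×15 + 2.98×62 + 3.28×163 + 10.80×147 = 161.1 + 184.76 + 534.64 + 1587.6 = 2468.1
link = 3002.69/2468.1 = 1.216600
Chained index = 100 × 1.204051 × 1.115137 × 1.216600 = 163.3507

163.35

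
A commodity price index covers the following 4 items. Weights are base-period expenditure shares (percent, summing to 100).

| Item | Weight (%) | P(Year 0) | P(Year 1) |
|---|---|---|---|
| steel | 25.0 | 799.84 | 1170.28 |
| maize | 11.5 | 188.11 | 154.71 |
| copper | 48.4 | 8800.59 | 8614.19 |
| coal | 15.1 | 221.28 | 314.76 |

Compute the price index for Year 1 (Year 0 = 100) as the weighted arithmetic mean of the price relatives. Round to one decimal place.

steel: 25.0 × (1170.28/799.84) = 25.0 × 1.463143 = 36.5786
maize: 11.5 × (154.71/188.11) = 11.5 × 0.822444 = 9.4581
copper: 48.4 × (8614.19/8800.59) = 48.4 × 0.978820 = 47.3749
coal: 15.1 × (314.76/221.28) = 15.1 × 1.422451 = 21.4790
Index = Σ wᵢ·(p₁ᵢ/p₀ᵢ) = 36.5786 + 9.4581 + 47.3749 + 21.4790 = 114.8906

114.9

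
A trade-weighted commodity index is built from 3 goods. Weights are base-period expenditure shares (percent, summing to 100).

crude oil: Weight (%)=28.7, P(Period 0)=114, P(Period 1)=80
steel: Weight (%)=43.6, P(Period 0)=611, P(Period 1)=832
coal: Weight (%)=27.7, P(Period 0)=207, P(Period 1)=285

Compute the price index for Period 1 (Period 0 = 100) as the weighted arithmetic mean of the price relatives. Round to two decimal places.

117.65

crude oil: 28.7 × (80/114) = 28.7 × 0.701754 = 20.1404
steel: 43.6 × (832/611) = 43.6 × 1.361702 = 59.3702
coal: 27.7 × (285/207) = 27.7 × 1.376812 = 38.1377
Index = Σ wᵢ·(p₁ᵢ/p₀ᵢ) = 20.1404 + 59.3702 + 38.1377 = 117.6482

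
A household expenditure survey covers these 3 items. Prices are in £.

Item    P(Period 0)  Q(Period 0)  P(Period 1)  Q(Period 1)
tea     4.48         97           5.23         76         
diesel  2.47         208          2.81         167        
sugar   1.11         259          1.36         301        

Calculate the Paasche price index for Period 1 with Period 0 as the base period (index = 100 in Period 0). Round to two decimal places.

117.39

Paasche price index uses current-period quantities as weights.
ΣP(Period 1)·Q(Period 1) = 5.23×76 + 2.81×167 + 1.36×301 = 397.48 + 469.27 + 409.36 = 1276.11
ΣP(Period 0)·Q(Period 1) = 4.48×76 + 2.47×167 + 1.11×301 = 340.48 + 412.49 + 334.11 = 1087.08
Index = 1276.11 / 1087.08 × 100 = 117.3888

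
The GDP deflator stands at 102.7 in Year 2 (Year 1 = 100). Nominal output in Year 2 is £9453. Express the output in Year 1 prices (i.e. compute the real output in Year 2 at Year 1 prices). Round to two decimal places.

Real = Nominal ÷ (Index/100) = 9453 ÷ (102.7/100)
     = 9453 ÷ 1.027 = 9204.4791

9204.48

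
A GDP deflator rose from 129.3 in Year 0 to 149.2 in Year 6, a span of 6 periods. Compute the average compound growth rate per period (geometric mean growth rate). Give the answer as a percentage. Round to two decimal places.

Growth factor = (149.2/129.3)^(1/6) = (1.153906)^(1/6) = 1.024146
Growth rate = 1.024146 − 1 = 0.024146 = 2.4146%

2.41%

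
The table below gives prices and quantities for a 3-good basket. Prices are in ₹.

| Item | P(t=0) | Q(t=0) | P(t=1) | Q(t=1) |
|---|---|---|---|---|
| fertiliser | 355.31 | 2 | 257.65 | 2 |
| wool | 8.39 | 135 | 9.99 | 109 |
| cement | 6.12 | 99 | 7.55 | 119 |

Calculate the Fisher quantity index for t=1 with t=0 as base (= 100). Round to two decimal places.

Laspeyres component (base-period weights):
ΣP(t=0)Q(t=1) = 355.31×2 + 8.39×109 + 6.12×119 = 710.62 + 914.51 + 728.28 = 2353.41
ΣP(t=0)Q(t=0) = 355.31×2 + 8.39×135 + 6.12×99 = 710.62 + 1132.65 + 605.88 = 2449.15
L = 2353.41 / 2449.15 × 100 = 96.0909
Paasche component (current-period weights):
ΣP(t=1)Q(t=1) = 257.65×2 + 9.99×109 + 7.55×119 = 515.3 + 1088.91 + 898.45 = 2502.66
ΣP(t=1)Q(t=0) = 257.65×2 + 9.99×135 + 7.55×99 = 515.3 + 1348.65 + 747.45 = 2611.4
P = 2502.66 / 2611.4 × 100 = 95.8360
Fisher = √(L × P) = √(96.0909 × 95.8360) = 95.9633

95.96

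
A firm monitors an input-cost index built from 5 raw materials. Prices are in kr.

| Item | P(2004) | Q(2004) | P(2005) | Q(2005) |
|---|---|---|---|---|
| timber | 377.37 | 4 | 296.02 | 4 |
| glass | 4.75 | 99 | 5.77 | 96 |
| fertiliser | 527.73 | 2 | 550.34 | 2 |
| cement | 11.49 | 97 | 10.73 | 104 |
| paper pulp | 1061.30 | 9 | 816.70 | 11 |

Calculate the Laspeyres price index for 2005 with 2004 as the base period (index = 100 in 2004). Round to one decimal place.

82.1

Laspeyres price index uses base-period quantities as weights.
ΣP(2005)·Q(2004) = 296.02×4 + 5.77×99 + 550.34×2 + 10.73×97 + 816.70×9 = 1184.08 + 571.23 + 1100.68 + 1040.81 + 7350.3 = 11247.1
ΣP(2004)·Q(2004) = 377.37×4 + 4.75×99 + 527.73×2 + 11.49×97 + 1061.30×9 = 1509.48 + 470.25 + 1055.46 + 1114.53 + 9551.7 = 13701.42
Index = 11247.1 / 13701.42 × 100 = 82.0871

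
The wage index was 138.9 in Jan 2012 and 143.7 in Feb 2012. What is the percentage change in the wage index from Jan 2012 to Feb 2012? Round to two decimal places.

3.46%

Change = (143.7 − 138.9) / 138.9 × 100
       = 4.8 / 138.9 × 100 = 3.4557%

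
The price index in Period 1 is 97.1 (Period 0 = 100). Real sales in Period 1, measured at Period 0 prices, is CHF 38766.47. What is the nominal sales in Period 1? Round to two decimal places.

Nominal = Real × (Index/100) = 38766.47 × (97.1/100)
        = 38766.47 × 0.971 = 37642.2424

37642.24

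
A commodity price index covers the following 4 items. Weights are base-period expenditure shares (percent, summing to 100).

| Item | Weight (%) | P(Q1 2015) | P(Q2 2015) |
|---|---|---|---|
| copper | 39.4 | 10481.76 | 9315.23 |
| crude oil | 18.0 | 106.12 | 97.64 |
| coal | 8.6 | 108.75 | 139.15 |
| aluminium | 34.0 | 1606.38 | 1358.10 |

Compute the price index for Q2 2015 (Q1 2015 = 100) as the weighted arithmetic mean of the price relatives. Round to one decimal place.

copper: 39.4 × (9315.23/10481.76) = 39.4 × 0.888709 = 35.0151
crude oil: 18.0 × (97.64/106.12) = 18.0 × 0.920090 = 16.5616
coal: 8.6 × (139.15/108.75) = 8.6 × 1.279540 = 11.0040
aluminium: 34.0 × (1358.10/1606.38) = 34.0 × 0.845441 = 28.7450
Index = Σ wᵢ·(p₁ᵢ/p₀ᵢ) = 35.0151 + 16.5616 + 11.0040 + 28.7450 = 91.3258

91.3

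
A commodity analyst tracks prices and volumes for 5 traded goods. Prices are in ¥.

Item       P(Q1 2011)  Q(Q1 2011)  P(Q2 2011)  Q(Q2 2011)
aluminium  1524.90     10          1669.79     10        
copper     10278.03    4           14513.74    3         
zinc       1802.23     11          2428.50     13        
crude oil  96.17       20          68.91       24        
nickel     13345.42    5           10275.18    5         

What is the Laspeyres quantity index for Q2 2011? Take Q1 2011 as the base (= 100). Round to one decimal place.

95.7

Laspeyres quantity index uses base-period prices as weights.
ΣP(Q1 2011)·Q(Q2 2011) = 1524.90×10 + 10278.03×3 + 1802.23×13 + 96.17×24 + 13345.42×5 = 15249 + 30834.09 + 23428.99 + 2308.08 + 66727.1 = 138547.26
ΣP(Q1 2011)·Q(Q1 2011) = 1524.90×10 + 10278.03×4 + 1802.23×11 + 96.17×20 + 13345.42×5 = 15249 + 41112.12 + 19824.53 + 1923.4 + 66727.1 = 144836.15
Index = 138547.26 / 144836.15 × 100 = 95.6579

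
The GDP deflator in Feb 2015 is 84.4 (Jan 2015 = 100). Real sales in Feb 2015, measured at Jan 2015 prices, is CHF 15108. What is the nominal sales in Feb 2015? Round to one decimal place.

Nominal = Real × (Index/100) = 15108 × (84.4/100)
        = 15108 × 0.844 = 12751.1520

12751.2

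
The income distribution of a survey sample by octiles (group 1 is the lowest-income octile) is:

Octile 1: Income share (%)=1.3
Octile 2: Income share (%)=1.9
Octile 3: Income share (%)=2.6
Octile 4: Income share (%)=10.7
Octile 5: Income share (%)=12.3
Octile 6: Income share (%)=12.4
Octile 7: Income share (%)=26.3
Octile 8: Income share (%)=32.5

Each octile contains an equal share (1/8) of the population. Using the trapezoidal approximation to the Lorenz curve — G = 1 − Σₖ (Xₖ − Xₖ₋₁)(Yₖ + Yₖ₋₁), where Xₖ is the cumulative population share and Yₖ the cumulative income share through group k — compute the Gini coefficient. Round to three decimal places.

0.464

Cumulative income shares Yₖ: 0.0130, 0.0320, 0.0580, 0.1650, 0.2880, 0.4120, 0.6750, 1.0000
Σ (Xₖ−Xₖ₋₁)(Yₖ+Yₖ₋₁) = (1/8)(0.0130+0.0000) + (1/8)(0.0320+0.0130) + (1/8)(0.0580+0.0320) + (1/8)(0.1650+0.0580) + (1/8)(0.2880+0.1650) + (1/8)(0.4120+0.2880) + (1/8)(0.6750+0.4120) + (1/8)(1.0000+0.6750)
  = 0.0016 + 0.0056 + 0.0112 + 0.0279 + 0.0566 + 0.0875 + 0.1359 + 0.2094 = 0.5358
G = 1 − 0.5358 = 0.4642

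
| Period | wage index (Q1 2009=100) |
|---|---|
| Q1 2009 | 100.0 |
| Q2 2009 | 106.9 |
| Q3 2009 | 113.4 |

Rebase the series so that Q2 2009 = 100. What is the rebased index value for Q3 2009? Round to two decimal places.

106.08

Rebased(Q3 2009) = 113.4 / 106.9 × 100 = 106.0804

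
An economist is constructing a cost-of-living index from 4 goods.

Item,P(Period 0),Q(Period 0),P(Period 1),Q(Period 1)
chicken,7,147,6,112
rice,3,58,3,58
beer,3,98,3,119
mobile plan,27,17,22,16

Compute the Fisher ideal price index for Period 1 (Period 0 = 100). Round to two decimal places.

Laspeyres component (base-period weights):
ΣP(Period 1)Q(Period 0) = 6×147 + 3×58 + 3×98 + 22×17 = 882 + 174 + 294 + 374 = 1724
ΣP(Period 0)Q(Period 0) = 7×147 + 3×58 + 3×98 + 27×17 = 1029 + 174 + 294 + 459 = 1956
L = 1724 / 1956 × 100 = 88.1391
Paasche component (current-period weights):
ΣP(Period 1)Q(Period 1) = 6×112 + 3×58 + 3×119 + 22×16 = 672 + 174 + 357 + 352 = 1555
ΣP(Period 0)Q(Period 1) = 7×112 + 3×58 + 3×119 + 27×16 = 784 + 174 + 357 + 432 = 1747
P = 1555 / 1747 × 100 = 89.0097
Fisher = √(L × P) = √(88.1391 × 89.0097) = 88.5733

88.57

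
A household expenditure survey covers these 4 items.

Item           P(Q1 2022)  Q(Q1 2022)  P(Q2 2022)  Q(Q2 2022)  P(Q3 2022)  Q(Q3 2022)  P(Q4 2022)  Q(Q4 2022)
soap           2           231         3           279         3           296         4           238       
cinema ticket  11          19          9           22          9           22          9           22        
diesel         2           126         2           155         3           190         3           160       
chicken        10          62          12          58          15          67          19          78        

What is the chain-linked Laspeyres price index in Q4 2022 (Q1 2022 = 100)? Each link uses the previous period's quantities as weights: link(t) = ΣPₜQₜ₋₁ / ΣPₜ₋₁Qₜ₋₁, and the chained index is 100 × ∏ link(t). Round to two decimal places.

169.64

Link Q1 2022→Q2 2022:
ΣP(Q2 2022)Q(Q1 2022) = 3×231 + 9×19 + 2×126 + 12×62 = 693 + 171 + 252 + 744 = 1860
ΣP(Q1 2022)Q(Q1 2022) = 2×231 + 11×19 + 2×126 + 10×62 = 462 + 209 + 252 + 620 = 1543
link = 1860/1543 = 1.205444
Link Q2 2022→Q3 2022:
ΣP(Q3 2022)Q(Q2 2022) = 3×279 + 9×22 + 3×155 + 15×58 = 837 + 198 + 465 + 870 = 2370
ΣP(Q2 2022)Q(Q2 2022) = 3×279 + 9×22 + 2×155 + 12×58 = 837 + 198 + 310 + 696 = 2041
link = 2370/2041 = 1.161195
Link Q3 2022→Q4 2022:
ΣP(Q4 2022)Q(Q3 2022) = 4×296 + 9×22 + 3×190 + 19×67 = 1184 + 198 + 570 + 1273 = 3225
ΣP(Q3 2022)Q(Q3 2022) = 3×296 + 9×22 + 3×190 + 15×67 = 888 + 198 + 570 + 1005 = 2661
link = 3225/2661 = 1.211950
Chained index = 100 × 1.205444 × 1.161195 × 1.211950 = 169.6435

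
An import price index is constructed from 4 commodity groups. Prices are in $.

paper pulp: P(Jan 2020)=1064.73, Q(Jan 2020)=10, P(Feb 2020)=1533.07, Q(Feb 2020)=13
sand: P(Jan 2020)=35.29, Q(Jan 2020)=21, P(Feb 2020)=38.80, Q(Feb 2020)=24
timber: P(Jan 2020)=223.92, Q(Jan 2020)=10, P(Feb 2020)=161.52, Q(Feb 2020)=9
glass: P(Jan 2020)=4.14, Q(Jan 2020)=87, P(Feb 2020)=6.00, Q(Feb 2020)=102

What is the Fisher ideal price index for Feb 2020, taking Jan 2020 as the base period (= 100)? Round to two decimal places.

132.28

Laspeyres component (base-period weights):
ΣP(Feb 2020)Q(Jan 2020) = 1533.07×10 + 38.80×21 + 161.52×10 + 6.00×87 = 15330.7 + 814.8 + 1615.2 + 522 = 18282.7
ΣP(Jan 2020)Q(Jan 2020) = 1064.73×10 + 35.29×21 + 223.92×10 + 4.14×87 = 10647.3 + 741.09 + 2239.2 + 360.18 = 13987.77
L = 18282.7 / 13987.77 × 100 = 130.7049
Paasche component (current-period weights):
ΣP(Feb 2020)Q(Feb 2020) = 1533.07×13 + 38.80×24 + 161.52×9 + 6.00×102 = 19929.91 + 931.2 + 1453.68 + 612 = 22926.79
ΣP(Jan 2020)Q(Feb 2020) = 1064.73×13 + 35.29×24 + 223.92×9 + 4.14×102 = 13841.49 + 846.96 + 2015.28 + 422.28 = 17126.01
P = 22926.79 / 17126.01 × 100 = 133.8712
Fisher = √(L × P) = √(130.7049 × 133.8712) = 132.2786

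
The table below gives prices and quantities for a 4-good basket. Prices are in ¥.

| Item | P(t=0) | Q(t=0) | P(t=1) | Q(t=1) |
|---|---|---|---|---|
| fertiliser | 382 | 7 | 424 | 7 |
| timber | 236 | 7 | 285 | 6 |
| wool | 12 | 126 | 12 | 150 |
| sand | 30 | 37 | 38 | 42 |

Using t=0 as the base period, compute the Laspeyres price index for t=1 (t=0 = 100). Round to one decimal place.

Laspeyres price index uses base-period quantities as weights.
ΣP(t=1)·Q(t=0) = 424×7 + 285×7 + 12×126 + 38×37 = 2968 + 1995 + 1512 + 1406 = 7881
ΣP(t=0)·Q(t=0) = 382×7 + 236×7 + 12×126 + 30×37 = 2674 + 1652 + 1512 + 1110 = 6948
Index = 7881 / 6948 × 100 = 113.4283

113.4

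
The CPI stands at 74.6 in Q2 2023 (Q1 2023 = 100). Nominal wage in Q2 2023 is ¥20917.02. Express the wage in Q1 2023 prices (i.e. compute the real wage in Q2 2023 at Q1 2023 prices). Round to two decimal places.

Real = Nominal ÷ (Index/100) = 20917.02 ÷ (74.6/100)
     = 20917.02 ÷ 0.746 = 28038.9008

28038.90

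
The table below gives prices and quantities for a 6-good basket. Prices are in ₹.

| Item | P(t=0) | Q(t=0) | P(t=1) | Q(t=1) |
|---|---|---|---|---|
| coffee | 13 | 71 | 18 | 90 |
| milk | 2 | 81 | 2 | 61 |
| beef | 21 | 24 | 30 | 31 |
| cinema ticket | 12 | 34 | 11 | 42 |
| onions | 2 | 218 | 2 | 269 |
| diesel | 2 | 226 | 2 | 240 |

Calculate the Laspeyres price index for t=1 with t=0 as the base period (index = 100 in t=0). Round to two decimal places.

118.61

Laspeyres price index uses base-period quantities as weights.
ΣP(t=1)·Q(t=0) = 18×71 + 2×81 + 30×24 + 11×34 + 2×218 + 2×226 = 1278 + 162 + 720 + 374 + 436 + 452 = 3422
ΣP(t=0)·Q(t=0) = 13×71 + 2×81 + 21×24 + 12×34 + 2×218 + 2×226 = 923 + 162 + 504 + 408 + 436 + 452 = 2885
Index = 3422 / 2885 × 100 = 118.6135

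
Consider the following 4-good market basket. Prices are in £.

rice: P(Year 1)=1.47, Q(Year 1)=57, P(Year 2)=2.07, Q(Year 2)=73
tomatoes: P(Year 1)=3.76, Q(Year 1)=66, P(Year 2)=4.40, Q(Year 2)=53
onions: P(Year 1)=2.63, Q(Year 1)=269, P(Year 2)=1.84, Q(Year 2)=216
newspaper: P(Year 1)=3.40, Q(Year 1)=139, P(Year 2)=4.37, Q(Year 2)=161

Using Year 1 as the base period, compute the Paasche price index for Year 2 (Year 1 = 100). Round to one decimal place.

Paasche price index uses current-period quantities as weights.
ΣP(Year 2)·Q(Year 2) = 2.07×73 + 4.40×53 + 1.84×216 + 4.37×161 = 151.11 + 233.2 + 397.44 + 703.57 = 1485.32
ΣP(Year 1)·Q(Year 2) = 1.47×73 + 3.76×53 + 2.63×216 + 3.40×161 = 107.31 + 199.28 + 568.08 + 547.4 = 1422.07
Index = 1485.32 / 1422.07 × 100 = 104.4477

104.4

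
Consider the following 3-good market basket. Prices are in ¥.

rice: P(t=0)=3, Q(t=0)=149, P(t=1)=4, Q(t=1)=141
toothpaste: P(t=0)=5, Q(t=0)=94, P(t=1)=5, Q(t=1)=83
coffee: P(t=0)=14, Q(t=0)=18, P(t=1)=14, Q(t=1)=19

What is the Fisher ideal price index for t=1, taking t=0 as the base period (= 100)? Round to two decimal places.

112.76

Laspeyres component (base-period weights):
ΣP(t=1)Q(t=0) = 4×149 + 5×94 + 14×18 = 596 + 470 + 252 = 1318
ΣP(t=0)Q(t=0) = 3×149 + 5×94 + 14×18 = 447 + 470 + 252 = 1169
L = 1318 / 1169 × 100 = 112.7459
Paasche component (current-period weights):
ΣP(t=1)Q(t=1) = 4×141 + 5×83 + 14×19 = 564 + 415 + 266 = 1245
ΣP(t=0)Q(t=1) = 3×141 + 5×83 + 14×19 = 423 + 415 + 266 = 1104
P = 1245 / 1104 × 100 = 112.7717
Fisher = √(L × P) = √(112.7459 × 112.7717) = 112.7588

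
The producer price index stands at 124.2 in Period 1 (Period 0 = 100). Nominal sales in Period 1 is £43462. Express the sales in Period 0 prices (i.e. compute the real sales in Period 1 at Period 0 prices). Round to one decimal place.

Real = Nominal ÷ (Index/100) = 43462 ÷ (124.2/100)
     = 43462 ÷ 1.242 = 34993.5588

34993.6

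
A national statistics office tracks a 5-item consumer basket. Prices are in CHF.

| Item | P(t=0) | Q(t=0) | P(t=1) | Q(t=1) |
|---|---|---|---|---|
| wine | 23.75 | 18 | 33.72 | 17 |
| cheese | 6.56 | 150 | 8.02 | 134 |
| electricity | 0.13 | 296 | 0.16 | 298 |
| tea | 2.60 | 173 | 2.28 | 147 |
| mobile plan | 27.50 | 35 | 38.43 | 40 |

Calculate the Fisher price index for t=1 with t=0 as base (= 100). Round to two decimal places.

126.46

Laspeyres component (base-period weights):
ΣP(t=1)Q(t=0) = 33.72×18 + 8.02×150 + 0.16×296 + 2.28×173 + 38.43×35 = 606.96 + 1203 + 47.36 + 394.44 + 1345.05 = 3596.81
ΣP(t=0)Q(t=0) = 23.75×18 + 6.56×150 + 0.13×296 + 2.60×173 + 27.50×35 = 427.5 + 984 + 38.48 + 449.8 + 962.5 = 2862.28
L = 3596.81 / 2862.28 × 100 = 125.6624
Paasche component (current-period weights):
ΣP(t=1)Q(t=1) = 33.72×17 + 8.02×134 + 0.16×298 + 2.28×147 + 38.43×40 = 573.24 + 1074.68 + 47.68 + 335.16 + 1537.2 = 3567.96
ΣP(t=0)Q(t=1) = 23.75×17 + 6.56×134 + 0.13×298 + 2.60×147 + 27.50×40 = 403.75 + 879.04 + 38.74 + 382.2 + 1100 = 2803.73
P = 3567.96 / 2803.73 × 100 = 127.2576
Fisher = √(L × P) = √(125.6624 × 127.2576) = 126.4575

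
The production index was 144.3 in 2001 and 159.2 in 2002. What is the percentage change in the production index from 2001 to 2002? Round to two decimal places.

10.33%

Change = (159.2 − 144.3) / 144.3 × 100
       = 14.9 / 144.3 × 100 = 10.3257%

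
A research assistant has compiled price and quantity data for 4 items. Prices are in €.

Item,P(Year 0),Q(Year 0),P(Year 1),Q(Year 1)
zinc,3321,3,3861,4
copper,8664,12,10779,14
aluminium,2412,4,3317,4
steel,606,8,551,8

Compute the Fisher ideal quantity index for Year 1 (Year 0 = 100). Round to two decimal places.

116.05

Laspeyres component (base-period weights):
ΣP(Year 0)Q(Year 1) = 3321×4 + 8664×14 + 2412×4 + 606×8 = 13284 + 121296 + 9648 + 4848 = 149076
ΣP(Year 0)Q(Year 0) = 3321×3 + 8664×12 + 2412×4 + 606×8 = 9963 + 103968 + 9648 + 4848 = 128427
L = 149076 / 128427 × 100 = 116.0784
Paasche component (current-period weights):
ΣP(Year 1)Q(Year 1) = 3861×4 + 10779×14 + 3317×4 + 551×8 = 15444 + 150906 + 13268 + 4408 = 184026
ΣP(Year 1)Q(Year 0) = 3861×3 + 10779×12 + 3317×4 + 551×8 = 11583 + 129348 + 13268 + 4408 = 158607
P = 184026 / 158607 × 100 = 116.0264
Fisher = √(L × P) = √(116.0784 × 116.0264) = 116.0524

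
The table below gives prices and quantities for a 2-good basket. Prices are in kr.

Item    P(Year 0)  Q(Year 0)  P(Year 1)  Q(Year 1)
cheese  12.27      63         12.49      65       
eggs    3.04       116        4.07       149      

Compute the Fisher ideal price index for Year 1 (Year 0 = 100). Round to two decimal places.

Laspeyres component (base-period weights):
ΣP(Year 1)Q(Year 0) = 12.49×63 + 4.07×116 = 786.87 + 472.12 = 1258.99
ΣP(Year 0)Q(Year 0) = 12.27×63 + 3.04×116 = 773.01 + 352.64 = 1125.65
L = 1258.99 / 1125.65 × 100 = 111.8456
Paasche component (current-period weights):
ΣP(Year 1)Q(Year 1) = 12.49×65 + 4.07×149 = 811.85 + 606.43 = 1418.28
ΣP(Year 0)Q(Year 1) = 12.27×65 + 3.04×149 = 797.55 + 452.96 = 1250.51
P = 1418.28 / 1250.51 × 100 = 113.4161
Fisher = √(L × P) = √(111.8456 × 113.4161) = 112.6281

112.63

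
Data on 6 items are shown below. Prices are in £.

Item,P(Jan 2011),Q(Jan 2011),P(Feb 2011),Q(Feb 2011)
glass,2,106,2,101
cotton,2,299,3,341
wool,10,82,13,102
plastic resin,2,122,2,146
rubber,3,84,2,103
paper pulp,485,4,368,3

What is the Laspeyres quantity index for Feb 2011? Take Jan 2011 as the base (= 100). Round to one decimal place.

Laspeyres quantity index uses base-period prices as weights.
ΣP(Jan 2011)·Q(Feb 2011) = 2×101 + 2×341 + 10×102 + 2×146 + 3×103 + 485×3 = 202 + 682 + 1020 + 292 + 309 + 1455 = 3960
ΣP(Jan 2011)·Q(Jan 2011) = 2×106 + 2×299 + 10×82 + 2×122 + 3×84 + 485×4 = 212 + 598 + 820 + 244 + 252 + 1940 = 4066
Index = 3960 / 4066 × 100 = 97.3930

97.4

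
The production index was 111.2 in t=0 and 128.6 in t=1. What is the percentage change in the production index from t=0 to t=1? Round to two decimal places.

Change = (128.6 − 111.2) / 111.2 × 100
       = 17.4 / 111.2 × 100 = 15.6475%

15.65%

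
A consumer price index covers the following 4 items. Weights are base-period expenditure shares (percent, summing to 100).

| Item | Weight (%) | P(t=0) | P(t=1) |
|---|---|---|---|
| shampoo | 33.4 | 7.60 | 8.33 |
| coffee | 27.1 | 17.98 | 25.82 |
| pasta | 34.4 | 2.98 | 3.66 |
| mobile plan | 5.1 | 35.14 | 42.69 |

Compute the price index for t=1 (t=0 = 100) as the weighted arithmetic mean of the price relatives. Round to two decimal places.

123.97

shampoo: 33.4 × (8.33/7.60) = 33.4 × 1.096053 = 36.6082
coffee: 27.1 × (25.82/17.98) = 27.1 × 1.436040 = 38.9167
pasta: 34.4 × (3.66/2.98) = 34.4 × 1.228188 = 42.2497
mobile plan: 5.1 × (42.69/35.14) = 5.1 × 1.214855 = 6.1958
Index = Σ wᵢ·(p₁ᵢ/p₀ᵢ) = 36.6082 + 38.9167 + 42.2497 + 6.1958 = 123.9703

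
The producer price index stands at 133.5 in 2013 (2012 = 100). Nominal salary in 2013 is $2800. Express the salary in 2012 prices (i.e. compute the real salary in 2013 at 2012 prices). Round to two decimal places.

2097.38

Real = Nominal ÷ (Index/100) = 2800 ÷ (133.5/100)
     = 2800 ÷ 1.335 = 2097.3783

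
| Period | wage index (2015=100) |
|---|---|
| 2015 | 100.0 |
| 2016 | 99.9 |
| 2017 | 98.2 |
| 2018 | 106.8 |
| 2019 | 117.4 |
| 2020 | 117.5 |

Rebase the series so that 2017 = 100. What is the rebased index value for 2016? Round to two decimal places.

101.73

Rebased(2016) = 99.9 / 98.2 × 100 = 101.7312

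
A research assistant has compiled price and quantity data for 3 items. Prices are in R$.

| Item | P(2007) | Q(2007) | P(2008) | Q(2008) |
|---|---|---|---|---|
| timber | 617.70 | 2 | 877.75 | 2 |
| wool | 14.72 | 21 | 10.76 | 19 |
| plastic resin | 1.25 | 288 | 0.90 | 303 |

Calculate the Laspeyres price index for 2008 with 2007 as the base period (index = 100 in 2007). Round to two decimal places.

Laspeyres price index uses base-period quantities as weights.
ΣP(2008)·Q(2007) = 877.75×2 + 10.76×21 + 0.90×288 = 1755.5 + 225.96 + 259.2 = 2240.66
ΣP(2007)·Q(2007) = 617.70×2 + 14.72×21 + 1.25×288 = 1235.4 + 309.12 + 360 = 1904.52
Index = 2240.66 / 1904.52 × 100 = 117.6496

117.65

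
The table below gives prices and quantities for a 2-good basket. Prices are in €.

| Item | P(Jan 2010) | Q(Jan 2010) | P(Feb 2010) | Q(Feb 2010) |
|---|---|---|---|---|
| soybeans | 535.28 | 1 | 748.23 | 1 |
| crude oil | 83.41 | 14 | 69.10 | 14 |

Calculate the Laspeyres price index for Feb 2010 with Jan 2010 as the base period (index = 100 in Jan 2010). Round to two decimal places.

100.74

Laspeyres price index uses base-period quantities as weights.
ΣP(Feb 2010)·Q(Jan 2010) = 748.23×1 + 69.10×14 = 748.23 + 967.4 = 1715.63
ΣP(Jan 2010)·Q(Jan 2010) = 535.28×1 + 83.41×14 = 535.28 + 1167.74 = 1703.02
Index = 1715.63 / 1703.02 × 100 = 100.7404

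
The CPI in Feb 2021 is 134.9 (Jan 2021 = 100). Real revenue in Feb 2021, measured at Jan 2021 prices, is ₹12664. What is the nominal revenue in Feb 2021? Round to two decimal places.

17083.74

Nominal = Real × (Index/100) = 12664 × (134.9/100)
        = 12664 × 1.349 = 17083.7360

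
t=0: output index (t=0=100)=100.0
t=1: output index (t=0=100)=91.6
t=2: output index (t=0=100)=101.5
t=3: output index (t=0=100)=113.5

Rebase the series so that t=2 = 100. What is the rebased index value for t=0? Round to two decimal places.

Rebased(t=0) = 100.0 / 101.5 × 100 = 98.5222

98.52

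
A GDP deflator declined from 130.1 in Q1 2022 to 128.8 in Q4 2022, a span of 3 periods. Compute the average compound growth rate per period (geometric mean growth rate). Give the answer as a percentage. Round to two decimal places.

-0.33%

Growth factor = (128.8/130.1)^(1/3) = (0.990008)^(1/3) = 0.996658
Growth rate = 0.996658 − 1 = -0.003342 = -0.3342%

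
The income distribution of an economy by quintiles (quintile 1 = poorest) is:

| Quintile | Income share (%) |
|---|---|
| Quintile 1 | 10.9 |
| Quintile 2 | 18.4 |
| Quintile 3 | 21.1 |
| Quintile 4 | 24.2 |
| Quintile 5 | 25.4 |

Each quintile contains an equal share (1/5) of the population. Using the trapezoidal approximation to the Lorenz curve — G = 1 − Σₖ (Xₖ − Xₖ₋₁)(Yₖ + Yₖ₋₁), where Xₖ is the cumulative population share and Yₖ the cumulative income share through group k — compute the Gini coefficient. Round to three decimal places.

Cumulative income shares Yₖ: 0.1090, 0.2930, 0.5040, 0.7460, 1.0000
Σ (Xₖ−Xₖ₋₁)(Yₖ+Yₖ₋₁) = (1/5)(0.1090+0.0000) + (1/5)(0.2930+0.1090) + (1/5)(0.5040+0.2930) + (1/5)(0.7460+0.5040) + (1/5)(1.0000+0.7460)
  = 0.0218 + 0.0804 + 0.1594 + 0.2500 + 0.3492 = 0.8608
G = 1 − 0.8608 = 0.1392

0.139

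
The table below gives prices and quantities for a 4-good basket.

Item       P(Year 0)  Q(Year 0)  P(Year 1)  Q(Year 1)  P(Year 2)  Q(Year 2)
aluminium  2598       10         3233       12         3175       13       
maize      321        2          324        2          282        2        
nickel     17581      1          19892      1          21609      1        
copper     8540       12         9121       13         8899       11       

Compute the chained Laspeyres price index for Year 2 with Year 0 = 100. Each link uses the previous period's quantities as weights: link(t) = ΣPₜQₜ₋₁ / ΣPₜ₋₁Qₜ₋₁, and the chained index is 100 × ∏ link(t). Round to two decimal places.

109.45

Link Year 0→Year 1:
ΣP(Year 1)Q(Year 0) = 3233×10 + 324×2 + 19892×1 + 9121×12 = 32330 + 648 + 19892 + 109452 = 162322
ΣP(Year 0)Q(Year 0) = 2598×10 + 321×2 + 17581×1 + 8540×12 = 25980 + 642 + 17581 + 102480 = 146683
link = 162322/146683 = 1.106618
Link Year 1→Year 2:
ΣP(Year 2)Q(Year 1) = 3175×12 + 282×2 + 21609×1 + 8899×13 = 38100 + 564 + 21609 + 115687 = 175960
ΣP(Year 1)Q(Year 1) = 3233×12 + 324×2 + 19892×1 + 9121×13 = 38796 + 648 + 19892 + 118573 = 177909
link = 175960/177909 = 0.989045
Chained index = 100 × 1.106618 × 0.989045 = 109.4495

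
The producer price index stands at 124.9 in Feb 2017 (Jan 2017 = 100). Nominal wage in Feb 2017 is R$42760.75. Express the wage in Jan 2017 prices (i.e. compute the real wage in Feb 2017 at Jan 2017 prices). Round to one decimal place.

34236.0

Real = Nominal ÷ (Index/100) = 42760.75 ÷ (124.9/100)
     = 42760.75 ÷ 1.249 = 34235.9888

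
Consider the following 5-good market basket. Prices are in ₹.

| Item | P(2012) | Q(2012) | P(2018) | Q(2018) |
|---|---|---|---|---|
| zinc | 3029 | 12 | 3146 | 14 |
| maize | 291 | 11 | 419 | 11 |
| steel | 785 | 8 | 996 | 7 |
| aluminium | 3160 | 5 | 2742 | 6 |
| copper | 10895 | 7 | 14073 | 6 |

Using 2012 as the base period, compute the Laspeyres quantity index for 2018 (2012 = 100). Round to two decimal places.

98.21

Laspeyres quantity index uses base-period prices as weights.
ΣP(2012)·Q(2018) = 3029×14 + 291×11 + 785×7 + 3160×6 + 10895×6 = 42406 + 3201 + 5495 + 18960 + 65370 = 135432
ΣP(2012)·Q(2012) = 3029×12 + 291×11 + 785×8 + 3160×5 + 10895×7 = 36348 + 3201 + 6280 + 15800 + 76265 = 137894
Index = 135432 / 137894 × 100 = 98.2146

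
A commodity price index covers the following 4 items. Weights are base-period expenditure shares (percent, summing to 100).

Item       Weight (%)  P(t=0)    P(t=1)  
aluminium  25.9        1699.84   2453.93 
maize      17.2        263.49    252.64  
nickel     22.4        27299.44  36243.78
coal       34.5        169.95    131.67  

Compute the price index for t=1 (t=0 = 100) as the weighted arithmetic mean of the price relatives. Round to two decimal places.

aluminium: 25.9 × (2453.93/1699.84) = 25.9 × 1.443624 = 37.3899
maize: 17.2 × (252.64/263.49) = 17.2 × 0.958822 = 16.4917
nickel: 22.4 × (36243.78/27299.44) = 22.4 × 1.327638 = 29.7391
coal: 34.5 × (131.67/169.95) = 34.5 × 0.774757 = 26.7291
Index = Σ wᵢ·(p₁ᵢ/p₀ᵢ) = 37.3899 + 16.4917 + 29.7391 + 26.7291 = 110.3498

110.35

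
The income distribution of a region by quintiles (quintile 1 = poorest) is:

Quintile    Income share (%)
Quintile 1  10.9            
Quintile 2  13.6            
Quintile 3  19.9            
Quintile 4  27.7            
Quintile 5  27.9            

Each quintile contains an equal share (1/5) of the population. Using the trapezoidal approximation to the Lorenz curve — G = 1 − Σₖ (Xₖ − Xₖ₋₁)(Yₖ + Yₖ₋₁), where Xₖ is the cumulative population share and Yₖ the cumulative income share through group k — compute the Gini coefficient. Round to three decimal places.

0.192

Cumulative income shares Yₖ: 0.1090, 0.2450, 0.4440, 0.7210, 1.0000
Σ (Xₖ−Xₖ₋₁)(Yₖ+Yₖ₋₁) = (1/5)(0.1090+0.0000) + (1/5)(0.2450+0.1090) + (1/5)(0.4440+0.2450) + (1/5)(0.7210+0.4440) + (1/5)(1.0000+0.7210)
  = 0.0218 + 0.0708 + 0.1378 + 0.2330 + 0.3442 = 0.8076
G = 1 − 0.8076 = 0.1924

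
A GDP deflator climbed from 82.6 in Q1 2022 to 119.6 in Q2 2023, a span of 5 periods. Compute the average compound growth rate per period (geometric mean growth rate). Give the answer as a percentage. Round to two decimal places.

Growth factor = (119.6/82.6)^(1/5) = (1.447942)^(1/5) = 1.076838
Growth rate = 1.076838 − 1 = 0.076838 = 7.6838%

7.68%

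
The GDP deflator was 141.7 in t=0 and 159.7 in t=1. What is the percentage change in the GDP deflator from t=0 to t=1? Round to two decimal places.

Change = (159.7 − 141.7) / 141.7 × 100
       = 18.0 / 141.7 × 100 = 12.7029%

12.70%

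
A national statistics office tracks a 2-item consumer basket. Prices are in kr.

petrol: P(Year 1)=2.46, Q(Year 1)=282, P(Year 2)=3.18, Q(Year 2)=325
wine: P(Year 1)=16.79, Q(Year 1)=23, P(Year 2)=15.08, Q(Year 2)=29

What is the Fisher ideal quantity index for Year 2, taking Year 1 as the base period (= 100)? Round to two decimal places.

Laspeyres component (base-period weights):
ΣP(Year 1)Q(Year 2) = 2.46×325 + 16.79×29 = 799.5 + 486.91 = 1286.41
ΣP(Year 1)Q(Year 1) = 2.46×282 + 16.79×23 = 693.72 + 386.17 = 1079.89
L = 1286.41 / 1079.89 × 100 = 119.1242
Paasche component (current-period weights):
ΣP(Year 2)Q(Year 2) = 3.18×325 + 15.08×29 = 1033.5 + 437.32 = 1470.82
ΣP(Year 2)Q(Year 1) = 3.18×282 + 15.08×23 = 896.76 + 346.84 = 1243.6
P = 1470.82 / 1243.6 × 100 = 118.2711
Fisher = √(L × P) = √(119.1242 × 118.2711) = 118.6969

118.70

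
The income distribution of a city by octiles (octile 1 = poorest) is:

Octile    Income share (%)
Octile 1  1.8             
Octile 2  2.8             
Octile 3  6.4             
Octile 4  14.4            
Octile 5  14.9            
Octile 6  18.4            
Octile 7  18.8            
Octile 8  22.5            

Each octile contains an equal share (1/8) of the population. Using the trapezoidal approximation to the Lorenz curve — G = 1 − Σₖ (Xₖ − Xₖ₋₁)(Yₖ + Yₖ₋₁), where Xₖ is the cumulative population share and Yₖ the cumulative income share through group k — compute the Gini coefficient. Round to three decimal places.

0.327

Cumulative income shares Yₖ: 0.0180, 0.0460, 0.1100, 0.2540, 0.4030, 0.5870, 0.7750, 1.0000
Σ (Xₖ−Xₖ₋₁)(Yₖ+Yₖ₋₁) = (1/8)(0.0180+0.0000) + (1/8)(0.0460+0.0180) + (1/8)(0.1100+0.0460) + (1/8)(0.2540+0.1100) + (1/8)(0.4030+0.2540) + (1/8)(0.5870+0.4030) + (1/8)(0.7750+0.5870) + (1/8)(1.0000+0.7750)
  = 0.0023 + 0.0080 + 0.0195 + 0.0455 + 0.0821 + 0.1237 + 0.1702 + 0.2219 = 0.6733
G = 1 − 0.6733 = 0.3267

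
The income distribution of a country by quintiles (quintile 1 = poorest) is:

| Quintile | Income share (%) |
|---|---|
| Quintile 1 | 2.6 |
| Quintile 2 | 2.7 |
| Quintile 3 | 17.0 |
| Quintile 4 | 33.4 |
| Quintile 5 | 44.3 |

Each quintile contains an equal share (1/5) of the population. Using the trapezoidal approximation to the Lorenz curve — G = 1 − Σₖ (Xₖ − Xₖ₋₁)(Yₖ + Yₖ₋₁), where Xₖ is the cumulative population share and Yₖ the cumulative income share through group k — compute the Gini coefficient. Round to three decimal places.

Cumulative income shares Yₖ: 0.0260, 0.0530, 0.2230, 0.5570, 1.0000
Σ (Xₖ−Xₖ₋₁)(Yₖ+Yₖ₋₁) = (1/5)(0.0260+0.0000) + (1/5)(0.0530+0.0260) + (1/5)(0.2230+0.0530) + (1/5)(0.5570+0.2230) + (1/5)(1.0000+0.5570)
  = 0.0052 + 0.0158 + 0.0552 + 0.1560 + 0.3114 = 0.5436
G = 1 − 0.5436 = 0.4564

0.456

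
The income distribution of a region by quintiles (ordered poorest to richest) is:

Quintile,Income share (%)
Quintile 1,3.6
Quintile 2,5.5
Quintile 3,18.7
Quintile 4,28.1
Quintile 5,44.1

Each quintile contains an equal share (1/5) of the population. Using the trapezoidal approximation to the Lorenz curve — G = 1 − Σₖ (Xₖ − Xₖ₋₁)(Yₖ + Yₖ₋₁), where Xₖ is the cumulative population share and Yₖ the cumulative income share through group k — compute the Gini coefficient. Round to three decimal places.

Cumulative income shares Yₖ: 0.0360, 0.0910, 0.2780, 0.5590, 1.0000
Σ (Xₖ−Xₖ₋₁)(Yₖ+Yₖ₋₁) = (1/5)(0.0360+0.0000) + (1/5)(0.0910+0.0360) + (1/5)(0.2780+0.0910) + (1/5)(0.5590+0.2780) + (1/5)(1.0000+0.5590)
  = 0.0072 + 0.0254 + 0.0738 + 0.1674 + 0.3118 = 0.5856
G = 1 − 0.5856 = 0.4144

0.414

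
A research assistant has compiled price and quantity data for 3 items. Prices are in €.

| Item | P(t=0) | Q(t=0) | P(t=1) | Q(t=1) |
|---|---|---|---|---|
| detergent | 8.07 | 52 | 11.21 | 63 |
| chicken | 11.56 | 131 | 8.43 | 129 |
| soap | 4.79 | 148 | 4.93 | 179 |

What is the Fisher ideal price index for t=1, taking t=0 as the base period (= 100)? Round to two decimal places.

92.55

Laspeyres component (base-period weights):
ΣP(t=1)Q(t=0) = 11.21×52 + 8.43×131 + 4.93×148 = 582.92 + 1104.33 + 729.64 = 2416.89
ΣP(t=0)Q(t=0) = 8.07×52 + 11.56×131 + 4.79×148 = 419.64 + 1514.36 + 708.92 = 2642.92
L = 2416.89 / 2642.92 × 100 = 91.4477
Paasche component (current-period weights):
ΣP(t=1)Q(t=1) = 11.21×63 + 8.43×129 + 4.93×179 = 706.23 + 1087.47 + 882.47 = 2676.17
ΣP(t=0)Q(t=1) = 8.07×63 + 11.56×129 + 4.79×179 = 508.41 + 1491.24 + 857.41 = 2857.06
P = 2676.17 / 2857.06 × 100 = 93.6687
Fisher = √(L × P) = √(91.4477 × 93.6687) = 92.5515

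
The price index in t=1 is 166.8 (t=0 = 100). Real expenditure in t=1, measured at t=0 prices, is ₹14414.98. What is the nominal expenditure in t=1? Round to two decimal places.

24044.19

Nominal = Real × (Index/100) = 14414.98 × (166.8/100)
        = 14414.98 × 1.668 = 24044.1866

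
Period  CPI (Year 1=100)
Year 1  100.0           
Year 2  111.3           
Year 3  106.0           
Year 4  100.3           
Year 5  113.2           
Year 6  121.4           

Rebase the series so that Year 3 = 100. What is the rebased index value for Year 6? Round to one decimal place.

114.5

Rebased(Year 6) = 121.4 / 106.0 × 100 = 114.5283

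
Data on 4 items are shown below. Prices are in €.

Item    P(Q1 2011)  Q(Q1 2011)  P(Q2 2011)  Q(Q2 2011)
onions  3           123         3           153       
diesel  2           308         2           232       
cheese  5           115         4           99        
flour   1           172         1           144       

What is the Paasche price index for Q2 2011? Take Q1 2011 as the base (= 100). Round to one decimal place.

93.7

Paasche price index uses current-period quantities as weights.
ΣP(Q2 2011)·Q(Q2 2011) = 3×153 + 2×232 + 4×99 + 1×144 = 459 + 464 + 396 + 144 = 1463
ΣP(Q1 2011)·Q(Q2 2011) = 3×153 + 2×232 + 5×99 + 1×144 = 459 + 464 + 495 + 144 = 1562
Index = 1463 / 1562 × 100 = 93.6620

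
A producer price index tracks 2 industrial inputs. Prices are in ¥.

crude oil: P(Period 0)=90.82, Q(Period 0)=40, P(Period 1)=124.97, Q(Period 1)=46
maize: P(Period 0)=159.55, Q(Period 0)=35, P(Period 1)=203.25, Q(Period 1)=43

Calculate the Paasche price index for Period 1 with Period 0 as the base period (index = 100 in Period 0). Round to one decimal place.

Paasche price index uses current-period quantities as weights.
ΣP(Period 1)·Q(Period 1) = 124.97×46 + 203.25×43 = 5748.62 + 8739.75 = 14488.37
ΣP(Period 0)·Q(Period 1) = 90.82×46 + 159.55×43 = 4177.72 + 6860.65 = 11038.37
Index = 14488.37 / 11038.37 × 100 = 131.2546

131.3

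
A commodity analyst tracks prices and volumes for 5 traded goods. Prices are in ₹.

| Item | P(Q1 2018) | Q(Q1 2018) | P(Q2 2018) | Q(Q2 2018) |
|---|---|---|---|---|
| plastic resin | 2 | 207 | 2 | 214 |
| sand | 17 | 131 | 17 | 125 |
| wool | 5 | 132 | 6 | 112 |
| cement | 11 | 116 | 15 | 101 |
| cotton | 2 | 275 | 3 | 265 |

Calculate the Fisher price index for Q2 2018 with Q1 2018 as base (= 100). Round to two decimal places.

Laspeyres component (base-period weights):
ΣP(Q2 2018)Q(Q1 2018) = 2×207 + 17×131 + 6×132 + 15×116 + 3×275 = 414 + 2227 + 792 + 1740 + 825 = 5998
ΣP(Q1 2018)Q(Q1 2018) = 2×207 + 17×131 + 5×132 + 11×116 + 2×275 = 414 + 2227 + 660 + 1276 + 550 = 5127
L = 5998 / 5127 × 100 = 116.9885
Paasche component (current-period weights):
ΣP(Q2 2018)Q(Q2 2018) = 2×214 + 17×125 + 6×112 + 15×101 + 3×265 = 428 + 2125 + 672 + 1515 + 795 = 5535
ΣP(Q1 2018)Q(Q2 2018) = 2×214 + 17×125 + 5×112 + 11×101 + 2×265 = 428 + 2125 + 560 + 1111 + 530 = 4754
P = 5535 / 4754 × 100 = 116.4283
Fisher = √(L × P) = √(116.9885 × 116.4283) = 116.7080

116.71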